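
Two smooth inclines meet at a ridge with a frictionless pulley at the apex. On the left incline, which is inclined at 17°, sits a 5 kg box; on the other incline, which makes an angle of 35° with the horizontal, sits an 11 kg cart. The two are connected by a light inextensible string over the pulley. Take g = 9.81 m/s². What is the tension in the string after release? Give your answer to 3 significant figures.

29.2 N

Resolve each weight along its own incline: the 5 kg mass has component 5 × 9.81 × sin 17° = 14.341 N down its slope, and the 11 kg mass has 11 × 9.81 × sin 35° = 61.895 N down its slope.
The 11 kg side's 61.895 N exceeds the other side's 14.341 N, so that mass slides down and the 5 kg mass slides up. Taking that direction as positive, Newton's second law for the whole system gives 61.895 − 14.341 = (5 + 11) a, so a = 47.554 / 16 = 2.9721 m/s².
For the 5 kg mass (up-slope positive): T − 14.341 = 5 × 2.9721, so T = 29.202 N.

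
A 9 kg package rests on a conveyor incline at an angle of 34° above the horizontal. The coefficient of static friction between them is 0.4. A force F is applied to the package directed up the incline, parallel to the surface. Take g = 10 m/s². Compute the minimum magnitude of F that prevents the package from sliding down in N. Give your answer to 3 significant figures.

20.5 N

The normal force is N = mg cos 34° = 74.613 N. With F at its minimum the package is on the verge of sliding down, so static friction is at its maximum μ_s N = 0.4 × 74.613 = 29.845 N and acts up the slope.
Equilibrium along the incline: F + μ_s N = mg sin 34°, so F = 50.327 − 29.845 = 20.482 N.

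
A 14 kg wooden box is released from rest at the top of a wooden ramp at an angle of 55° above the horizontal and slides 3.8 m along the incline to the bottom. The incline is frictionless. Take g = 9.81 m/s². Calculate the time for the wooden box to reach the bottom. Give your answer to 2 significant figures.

The weight component along the incline is mg sin 55° = 112.502 N and the normal force is N = mg cos 55° = 78.775 N.
With no friction, a = g sin 55° = 8.0359 m/s².
Starting from rest, L = ½at², so t = √(2L/a) = √(2 × 3.8 / 8.0359) = 0.9725 s.

0.97 s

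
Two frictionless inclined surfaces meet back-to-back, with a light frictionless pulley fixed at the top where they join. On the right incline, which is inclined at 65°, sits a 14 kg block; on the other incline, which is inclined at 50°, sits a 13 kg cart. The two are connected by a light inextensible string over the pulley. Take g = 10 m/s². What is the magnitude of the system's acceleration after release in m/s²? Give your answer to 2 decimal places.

1.01 m/s²

Resolve each weight along its own incline: the 14 kg mass has component 14 × 10 × sin 65° = 126.883 N down its slope, and the 13 kg mass has 13 × 10 × sin 50° = 99.586 N down its slope.
The 14 kg side's 126.883 N exceeds the other side's 99.586 N, so that mass slides down and the 13 kg mass slides up. Taking that direction as positive, Newton's second law for the whole system gives 126.883 − 99.586 = (14 + 13) a, so a = 27.297 / 27 = 1.0110 m/s².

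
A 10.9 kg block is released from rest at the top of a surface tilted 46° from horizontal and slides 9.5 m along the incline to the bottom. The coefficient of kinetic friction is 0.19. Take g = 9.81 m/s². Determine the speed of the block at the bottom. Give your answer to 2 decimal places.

10.46 m/s

The weight component along the incline is mg sin 46° = 76.918 N and the normal force is N = mg cos 46° = 74.279 N.
Friction up the slope is f = μN = 0.19 × 74.279 = 14.113 N, so the net downslope force is 76.918 − 14.113 = 62.805 N and a = 62.805 / 10.9 = 5.7619 m/s².
Starting from rest over a distance of 9.5 m, v² = 2aL = 2 × 5.7619 × 9.5 = 109.4761, so v = 10.4631 m/s.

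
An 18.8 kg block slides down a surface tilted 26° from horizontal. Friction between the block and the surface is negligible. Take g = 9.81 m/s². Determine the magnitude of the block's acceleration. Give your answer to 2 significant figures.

Resolving the weight along the incline: the component pulling the block down the slope is mg sin 26° = 18.8 × 9.81 × 0.4384 = 80.853 N, and the normal force is N = mg cos 26° = 18.8 × 9.81 × 0.8988 = 165.764 N.
With no friction the net force along the incline is 80.853 N, so a = g sin 26° = 80.853 / 18.8 = 4.3007 m/s².

4.3 m/s²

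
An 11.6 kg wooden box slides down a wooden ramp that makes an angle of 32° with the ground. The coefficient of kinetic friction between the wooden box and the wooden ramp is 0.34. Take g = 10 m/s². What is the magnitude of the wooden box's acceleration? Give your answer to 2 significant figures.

Resolving the weight along the incline: the component pulling the wooden box down the slope is mg sin 32° = 11.6 × 10 × 0.5299 = 61.468 N, and the normal force is N = mg cos 32° = 11.6 × 10 × 0.8480 = 98.368 N.
Kinetic friction acts up the slope with magnitude f = μN = 0.34 × 98.368 = 33.445 N.
Net force along the incline is 61.468 − 33.445 = 28.023 N, so a = 28.023 / 11.6 = 2.4158 m/s².

2.4 m/s²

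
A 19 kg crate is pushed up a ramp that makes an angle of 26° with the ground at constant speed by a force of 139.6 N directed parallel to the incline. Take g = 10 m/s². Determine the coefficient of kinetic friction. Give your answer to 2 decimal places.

0.33

At constant speed ΣF = 0 along the incline. The applied 139.6 N acts up the slope; the weight component mg sin 26° = 83.291 N and kinetic friction μN both act down the slope.
So 139.6 = 83.291 + μ × 170.771, giving μ = (139.6 − 83.291) / 170.771 = 0.3297.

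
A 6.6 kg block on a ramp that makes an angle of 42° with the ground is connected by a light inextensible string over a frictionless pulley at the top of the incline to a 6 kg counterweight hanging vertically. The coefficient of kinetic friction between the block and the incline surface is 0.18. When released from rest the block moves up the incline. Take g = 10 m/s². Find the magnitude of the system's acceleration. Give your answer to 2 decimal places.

For the block on the incline: the weight component along the slope is m₁g sin 42° = 6.6 × 10 × 0.6691 = 44.161 N and the normal force is N = m₁g cos 42° = 49.048 N.
Kinetic friction opposes the block's motion up the incline: f = μN = 0.18 × 49.048 = 8.829 N acting down the slope.
Newton's second law for the block (up-slope positive): T − 44.161 − 8.829 = 6.6 a. For the hanging counterweight (downward positive): 6 × 10 − T = 6 a.
Adding the two equations eliminates T: 7.010 = 12.6 a, so a = 0.5563 m/s².

0.56 m/s²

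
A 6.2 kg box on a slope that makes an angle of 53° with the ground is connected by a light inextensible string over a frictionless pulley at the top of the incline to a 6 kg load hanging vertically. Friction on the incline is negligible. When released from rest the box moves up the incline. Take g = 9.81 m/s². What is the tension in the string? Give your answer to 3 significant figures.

For the box on the incline: the weight component along the slope is m₁g sin 53° = 6.2 × 9.81 × 0.7986 = 48.572 N and the normal force is N = m₁g cos 53° = 36.604 N.
Newton's second law for the box (up-slope positive): T − 48.572 = 6.2 a. For the hanging load (downward positive): 6 × 9.81 − T = 6 a.
Adding the two equations eliminates T: 10.288 = 12.2 a, so a = 0.8433 m/s².
Then from the hanging load's equation, T = 6 × (9.81 − 0.8433) = 53.800 N.

53.8 N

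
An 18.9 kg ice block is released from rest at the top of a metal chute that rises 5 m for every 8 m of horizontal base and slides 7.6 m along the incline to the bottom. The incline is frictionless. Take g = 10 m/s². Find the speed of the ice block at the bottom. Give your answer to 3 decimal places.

The weight component along the incline is mg sin 32.01° = 100.170 N and the normal force is N = mg cos 32.01° = 160.272 N.
With no friction, a = g sin 32.01° = 5.3000 m/s².
Starting from rest over a distance of 7.6 m, v² = 2aL = 2 × 5.3000 × 7.6 = 80.5600, so v = 8.9755 m/s.

8.976 m/s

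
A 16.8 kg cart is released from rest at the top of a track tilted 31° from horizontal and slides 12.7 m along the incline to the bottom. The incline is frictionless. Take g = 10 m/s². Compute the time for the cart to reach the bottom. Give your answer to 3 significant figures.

The weight component along the incline is mg sin 31° = 86.526 N and the normal force is N = mg cos 31° = 144.004 N.
With no friction, a = g sin 31° = 5.1504 m/s².
Starting from rest, L = ½at², so t = √(2L/a) = √(2 × 12.7 / 5.1504) = 2.2207 s.

2.22 s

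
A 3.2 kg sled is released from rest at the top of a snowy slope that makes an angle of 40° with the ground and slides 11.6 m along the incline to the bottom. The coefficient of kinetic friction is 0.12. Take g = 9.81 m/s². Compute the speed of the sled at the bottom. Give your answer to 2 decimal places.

11.20 m/s

The weight component along the incline is mg sin 40° = 20.178 N and the normal force is N = mg cos 40° = 24.048 N.
Friction up the slope is f = μN = 0.12 × 24.048 = 2.886 N, so the net downslope force is 20.178 − 2.886 = 17.292 N and a = 17.292 / 3.2 = 5.4038 m/s².
Starting from rest over a distance of 11.6 m, v² = 2aL = 2 × 5.4038 × 11.6 = 125.3682, so v = 11.1968 m/s.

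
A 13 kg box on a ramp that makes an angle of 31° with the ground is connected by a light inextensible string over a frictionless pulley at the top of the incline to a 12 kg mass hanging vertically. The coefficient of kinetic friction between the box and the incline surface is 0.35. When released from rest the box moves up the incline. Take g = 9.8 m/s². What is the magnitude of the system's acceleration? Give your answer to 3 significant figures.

For the box on the incline: the weight component along the slope is m₁g sin 31° = 13 × 9.8 × 0.5150 = 65.611 N and the normal force is N = m₁g cos 31° = 109.203 N.
Kinetic friction opposes the box's motion up the incline: f = μN = 0.35 × 109.203 = 38.221 N acting down the slope.
Newton's second law for the box (up-slope positive): T − 65.611 − 38.221 = 13 a. For the hanging mass (downward positive): 12 × 9.8 − T = 12 a.
Adding the two equations eliminates T: 13.768 = 25 a, so a = 0.5507 m/s².

0.551 m/s²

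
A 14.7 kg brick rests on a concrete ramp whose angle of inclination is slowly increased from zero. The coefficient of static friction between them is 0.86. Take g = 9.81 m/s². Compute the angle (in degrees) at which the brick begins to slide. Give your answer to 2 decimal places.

At the threshold of sliding, static friction is at its maximum μ_s N and exactly balances the weight component along the incline: mg sin θ = μ_s mg cos θ.
Hence tan θ = μ_s = 0.86, so θ = arctan(0.86) = 40.6955°.

40.70°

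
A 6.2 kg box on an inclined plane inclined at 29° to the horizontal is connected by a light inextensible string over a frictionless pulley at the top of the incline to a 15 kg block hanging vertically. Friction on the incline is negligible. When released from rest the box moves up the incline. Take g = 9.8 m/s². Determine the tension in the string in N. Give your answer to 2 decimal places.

For the box on the incline: the weight component along the slope is m₁g sin 29° = 6.2 × 9.8 × 0.4848 = 29.456 N and the normal force is N = m₁g cos 29° = 53.142 N.
Newton's second law for the box (up-slope positive): T − 29.456 = 6.2 a. For the hanging block (downward positive): 15 × 9.8 − T = 15 a.
Adding the two equations eliminates T: 117.544 = 21.2 a, so a = 5.5445 m/s².
Then from the hanging block's equation, T = 15 × (9.8 − 5.5445) = 63.833 N.

63.83 N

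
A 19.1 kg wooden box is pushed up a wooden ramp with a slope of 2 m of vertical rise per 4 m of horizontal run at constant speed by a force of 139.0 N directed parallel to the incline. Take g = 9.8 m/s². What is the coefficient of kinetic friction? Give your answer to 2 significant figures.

0.33

At constant speed ΣF = 0 along the incline. The applied 139.0 N acts up the slope; the weight component mg sin 26.57° = 83.709 N and kinetic friction μN both act down the slope.
So 139.0 = 83.709 + μ × 167.419, giving μ = (139.0 − 83.709) / 167.419 = 0.3303.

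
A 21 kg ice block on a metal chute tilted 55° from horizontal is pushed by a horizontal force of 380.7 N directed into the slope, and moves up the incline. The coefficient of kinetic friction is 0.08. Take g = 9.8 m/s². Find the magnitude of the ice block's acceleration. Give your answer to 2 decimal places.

0.73 m/s²

The horizontal push has components F cos 55° = 380.7 × 0.5736 = 218.370 N up the incline and F sin 55° = 380.7 × 0.8192 = 311.869 N pressing into the surface.
The normal force is therefore N = mg cos 55° + F sin 55° = 118.047 + 311.869 = 429.916 N, and kinetic friction down the slope is μN = 0.08 × 429.916 = 34.393 N.
Along the incline: F cos 55° − mg sin 55° − μN = ma, so 218.370 − 168.591 − 34.393 = 21 a, giving a = 0.7327 m/s².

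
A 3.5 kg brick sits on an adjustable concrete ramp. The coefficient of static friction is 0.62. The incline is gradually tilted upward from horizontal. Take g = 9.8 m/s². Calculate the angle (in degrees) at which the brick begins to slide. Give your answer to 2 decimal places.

31.80°

At the threshold of sliding, static friction is at its maximum μ_s N and exactly balances the weight component along the incline: mg sin θ = μ_s mg cos θ.
Hence tan θ = μ_s = 0.62, so θ = arctan(0.62) = 31.7989°.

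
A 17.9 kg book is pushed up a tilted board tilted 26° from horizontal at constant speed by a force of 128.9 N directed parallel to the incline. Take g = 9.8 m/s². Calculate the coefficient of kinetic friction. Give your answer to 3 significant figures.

0.330

At constant speed ΣF = 0 along the incline. The applied 128.9 N acts up the slope; the weight component mg sin 26° = 76.899 N and kinetic friction μN both act down the slope.
So 128.9 = 76.899 + μ × 157.666, giving μ = (128.9 − 76.899) / 157.666 = 0.3298.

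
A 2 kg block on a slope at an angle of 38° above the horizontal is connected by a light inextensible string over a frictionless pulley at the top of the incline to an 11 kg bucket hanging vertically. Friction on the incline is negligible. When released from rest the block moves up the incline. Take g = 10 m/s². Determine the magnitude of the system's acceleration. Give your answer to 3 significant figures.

7.51 m/s²

For the block on the incline: the weight component along the slope is m₁g sin 38° = 2 × 10 × 0.6157 = 12.314 N and the normal force is N = m₁g cos 38° = 15.760 N.
Newton's second law for the block (up-slope positive): T − 12.314 = 2 a. For the hanging bucket (downward positive): 11 × 10 − T = 11 a.
Adding the two equations eliminates T: 97.686 = 13 a, so a = 7.5143 m/s².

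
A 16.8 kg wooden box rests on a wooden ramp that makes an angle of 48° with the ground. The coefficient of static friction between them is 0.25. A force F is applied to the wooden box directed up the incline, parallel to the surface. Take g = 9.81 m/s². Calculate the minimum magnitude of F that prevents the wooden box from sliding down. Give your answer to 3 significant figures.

The normal force is N = mg cos 48° = 110.278 N. With F at its minimum the wooden box is on the verge of sliding down, so static friction is at its maximum μ_s N = 0.25 × 110.278 = 27.570 N and acts up the slope.
Equilibrium along the incline: F + μ_s N = mg sin 48°, so F = 122.476 − 27.570 = 94.906 N.

94.9 N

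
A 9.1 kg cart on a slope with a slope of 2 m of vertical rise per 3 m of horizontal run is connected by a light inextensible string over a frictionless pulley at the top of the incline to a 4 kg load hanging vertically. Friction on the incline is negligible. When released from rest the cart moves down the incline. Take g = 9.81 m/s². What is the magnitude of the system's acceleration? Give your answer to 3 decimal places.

For the cart on the incline: the weight component along the slope is m₁g sin 33.69° = 9.1 × 9.81 × 0.5547 = 49.519 N and the normal force is N = m₁g cos 33.69° = 74.278 N.
Newton's second law for the cart (down-slope positive): 49.519 − T = 9.1 a. For the hanging load (upward positive): T − 4 × 9.81 = 4 a.
Adding the two equations eliminates T: 10.279 = 13.1 a, so a = 0.7847 m/s².

0.785 m/s²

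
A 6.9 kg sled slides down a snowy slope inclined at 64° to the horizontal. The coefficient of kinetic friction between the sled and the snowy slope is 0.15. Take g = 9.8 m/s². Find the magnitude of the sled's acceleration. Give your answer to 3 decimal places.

Resolving the weight along the incline: the component pulling the sled down the slope is mg sin 64° = 6.9 × 9.8 × 0.8988 = 60.777 N, and the normal force is N = mg cos 64° = 6.9 × 9.8 × 0.4384 = 29.645 N.
Kinetic friction acts up the slope with magnitude f = μN = 0.15 × 29.645 = 4.447 N.
Net force along the incline is 60.777 − 4.447 = 56.330 N, so a = 56.330 / 6.9 = 8.1638 m/s².

8.164 m/s²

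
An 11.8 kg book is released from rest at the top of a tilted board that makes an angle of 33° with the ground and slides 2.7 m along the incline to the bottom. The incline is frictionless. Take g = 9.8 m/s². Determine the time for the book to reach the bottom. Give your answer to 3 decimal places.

1.006 s

The weight component along the incline is mg sin 33° = 62.982 N and the normal force is N = mg cos 33° = 96.984 N.
With no friction, a = g sin 33° = 5.3375 m/s².
Starting from rest, L = ½at², so t = √(2L/a) = √(2 × 2.7 / 5.3375) = 1.0058 s.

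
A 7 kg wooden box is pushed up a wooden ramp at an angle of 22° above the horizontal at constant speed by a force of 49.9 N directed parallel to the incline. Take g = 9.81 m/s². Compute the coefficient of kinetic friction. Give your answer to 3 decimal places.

At constant speed ΣF = 0 along the incline. The applied 49.9 N acts up the slope; the weight component mg sin 22° = 25.724 N and kinetic friction μN both act down the slope.
So 49.9 = 25.724 + μ × 63.670, giving μ = (49.9 − 25.724) / 63.670 = 0.3797.

0.380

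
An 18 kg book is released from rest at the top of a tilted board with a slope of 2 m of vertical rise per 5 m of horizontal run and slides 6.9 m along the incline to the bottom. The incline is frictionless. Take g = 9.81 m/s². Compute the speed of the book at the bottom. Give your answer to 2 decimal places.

7.09 m/s

The weight component along the incline is mg sin 21.80° = 65.580 N and the normal force is N = mg cos 21.80° = 163.950 N.
With no friction, a = g sin 21.80° = 3.6433 m/s².
Starting from rest over a distance of 6.9 m, v² = 2aL = 2 × 3.6433 × 6.9 = 50.2775, so v = 7.0907 m/s.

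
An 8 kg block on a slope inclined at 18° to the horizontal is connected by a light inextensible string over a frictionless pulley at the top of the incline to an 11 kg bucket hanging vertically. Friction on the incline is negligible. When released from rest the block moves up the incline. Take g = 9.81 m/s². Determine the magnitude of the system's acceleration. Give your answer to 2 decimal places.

For the block on the incline: the weight component along the slope is m₁g sin 18° = 8 × 9.81 × 0.3090 = 24.250 N and the normal force is N = m₁g cos 18° = 74.639 N.
Newton's second law for the block (up-slope positive): T − 24.250 = 8 a. For the hanging bucket (downward positive): 11 × 9.81 − T = 11 a.
Adding the two equations eliminates T: 83.660 = 19 a, so a = 4.4032 m/s².

4.40 m/s²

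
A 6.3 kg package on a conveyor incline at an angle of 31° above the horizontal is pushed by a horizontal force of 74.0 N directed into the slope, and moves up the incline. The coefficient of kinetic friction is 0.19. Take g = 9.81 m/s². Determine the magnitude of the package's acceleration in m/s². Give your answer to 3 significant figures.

2.27 m/s²

The horizontal push has components F cos 31° = 74.0 × 0.8572 = 63.433 N up the incline and F sin 31° = 74.0 × 0.5150 = 38.110 N pressing into the surface.
The normal force is therefore N = mg cos 31° + F sin 31° = 52.978 + 38.110 = 91.088 N, and kinetic friction down the slope is μN = 0.19 × 91.088 = 17.307 N.
Along the incline: F cos 31° − mg sin 31° − μN = ma, so 63.433 − 31.829 − 17.307 = 6.3 a, giving a = 2.2694 m/s².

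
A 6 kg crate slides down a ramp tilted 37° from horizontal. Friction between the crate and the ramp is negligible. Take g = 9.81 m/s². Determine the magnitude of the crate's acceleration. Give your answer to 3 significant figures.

Resolving the weight along the incline: the component pulling the crate down the slope is mg sin 37° = 6 × 9.81 × 0.6018 = 35.422 N, and the normal force is N = mg cos 37° = 6 × 9.81 × 0.7986 = 47.006 N.
With no friction the net force along the incline is 35.422 N, so a = g sin 37° = 35.422 / 6 = 5.9037 m/s².

5.90 m/s²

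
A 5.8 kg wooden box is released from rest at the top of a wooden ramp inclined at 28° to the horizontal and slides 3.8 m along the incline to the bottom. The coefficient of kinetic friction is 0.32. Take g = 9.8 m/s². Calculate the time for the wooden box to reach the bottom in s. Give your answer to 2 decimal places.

2.04 s

The weight component along the incline is mg sin 28° = 26.685 N and the normal force is N = mg cos 28° = 50.187 N.
Friction up the slope is f = μN = 0.32 × 50.187 = 16.060 N, so the net downslope force is 26.685 − 16.060 = 10.625 N and a = 10.625 / 5.8 = 1.8319 m/s².
Starting from rest, L = ½at², so t = √(2L/a) = √(2 × 3.8 / 1.8319) = 2.0368 s.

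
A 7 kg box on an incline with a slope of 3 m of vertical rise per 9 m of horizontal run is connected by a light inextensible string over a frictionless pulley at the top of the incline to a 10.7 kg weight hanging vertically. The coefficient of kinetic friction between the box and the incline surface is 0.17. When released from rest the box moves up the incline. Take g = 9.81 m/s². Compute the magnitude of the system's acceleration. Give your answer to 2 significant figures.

For the box on the incline: the weight component along the slope is m₁g sin 18.43° = 7 × 9.81 × 0.3162 = 21.713 N and the normal force is N = m₁g cos 18.43° = 65.146 N.
Kinetic friction opposes the box's motion up the incline: f = μN = 0.17 × 65.146 = 11.075 N acting down the slope.
Newton's second law for the box (up-slope positive): T − 21.713 − 11.075 = 7 a. For the hanging weight (downward positive): 10.7 × 9.81 − T = 10.7 a.
Adding the two equations eliminates T: 72.179 = 17.7 a, so a = 4.0779 m/s².

4.1 m/s²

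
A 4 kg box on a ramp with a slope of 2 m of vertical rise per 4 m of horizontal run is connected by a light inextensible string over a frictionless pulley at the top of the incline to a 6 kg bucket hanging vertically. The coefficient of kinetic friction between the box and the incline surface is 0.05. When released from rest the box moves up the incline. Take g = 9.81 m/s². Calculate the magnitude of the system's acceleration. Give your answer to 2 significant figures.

4.0 m/s²

For the box on the incline: the weight component along the slope is m₁g sin 26.57° = 4 × 9.81 × 0.4472 = 17.548 N and the normal force is N = m₁g cos 26.57° = 35.097 N.
Kinetic friction opposes the box's motion up the incline: f = μN = 0.05 × 35.097 = 1.755 N acting down the slope.
Newton's second law for the box (up-slope positive): T − 17.548 − 1.755 = 4 a. For the hanging bucket (downward positive): 6 × 9.81 − T = 6 a.
Adding the two equations eliminates T: 39.557 = 10 a, so a = 3.9557 m/s².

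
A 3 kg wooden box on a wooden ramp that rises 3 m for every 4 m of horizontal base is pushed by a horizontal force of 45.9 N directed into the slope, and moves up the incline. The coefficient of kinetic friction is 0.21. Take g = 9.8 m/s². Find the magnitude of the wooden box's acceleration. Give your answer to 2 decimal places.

The horizontal push has components F cos 36.87° = 45.9 × 0.8000 = 36.720 N up the incline and F sin 36.87° = 45.9 × 0.6000 = 27.540 N pressing into the surface.
The normal force is therefore N = mg cos 36.87° + F sin 36.87° = 23.520 + 27.540 = 51.060 N, and kinetic friction down the slope is μN = 0.21 × 51.060 = 10.723 N.
Along the incline: F cos 36.87° − mg sin 36.87° − μN = ma, so 36.720 − 17.640 − 10.723 = 3 a, giving a = 2.7857 m/s².

2.79 m/s²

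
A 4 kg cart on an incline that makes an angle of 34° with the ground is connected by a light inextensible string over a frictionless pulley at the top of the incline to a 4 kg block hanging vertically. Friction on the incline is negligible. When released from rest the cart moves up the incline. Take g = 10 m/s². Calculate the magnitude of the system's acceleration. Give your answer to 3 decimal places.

2.204 m/s²

For the cart on the incline: the weight component along the slope is m₁g sin 34° = 4 × 10 × 0.5592 = 22.368 N and the normal force is N = m₁g cos 34° = 33.162 N.
Newton's second law for the cart (up-slope positive): T − 22.368 = 4 a. For the hanging block (downward positive): 4 × 10 − T = 4 a.
Adding the two equations eliminates T: 17.632 = 8 a, so a = 2.2040 m/s².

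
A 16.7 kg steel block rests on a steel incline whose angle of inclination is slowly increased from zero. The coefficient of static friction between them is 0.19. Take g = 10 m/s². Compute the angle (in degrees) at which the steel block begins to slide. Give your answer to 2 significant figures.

11°

At the threshold of sliding, static friction is at its maximum μ_s N and exactly balances the weight component along the incline: mg sin θ = μ_s mg cos θ.
Hence tan θ = μ_s = 0.19, so θ = arctan(0.19) = 10.7580°.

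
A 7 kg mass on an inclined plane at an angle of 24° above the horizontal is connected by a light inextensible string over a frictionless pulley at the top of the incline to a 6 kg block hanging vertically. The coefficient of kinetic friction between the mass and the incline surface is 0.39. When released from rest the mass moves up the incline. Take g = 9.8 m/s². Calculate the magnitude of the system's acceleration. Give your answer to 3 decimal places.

For the mass on the incline: the weight component along the slope is m₁g sin 24° = 7 × 9.8 × 0.4067 = 27.900 N and the normal force is N = m₁g cos 24° = 62.669 N.
Kinetic friction opposes the mass's motion up the incline: f = μN = 0.39 × 62.669 = 24.441 N acting down the slope.
Newton's second law for the mass (up-slope positive): T − 27.900 − 24.441 = 7 a. For the hanging block (downward positive): 6 × 9.8 − T = 6 a.
Adding the two equations eliminates T: 6.459 = 13 a, so a = 0.4968 m/s².

0.497 m/s²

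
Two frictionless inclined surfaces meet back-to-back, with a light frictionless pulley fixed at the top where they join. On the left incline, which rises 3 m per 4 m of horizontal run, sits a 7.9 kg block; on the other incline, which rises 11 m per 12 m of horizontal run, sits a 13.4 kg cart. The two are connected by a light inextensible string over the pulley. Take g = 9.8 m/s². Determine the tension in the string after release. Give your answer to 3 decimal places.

Resolve each weight along its own incline: the 7.9 kg mass has component 7.9 × 9.8 × sin 36.87° = 46.452 N down its slope, and the 13.4 kg mass has 13.4 × 9.8 × sin 42.51° = 88.736 N down its slope.
The 13.4 kg side's 88.736 N exceeds the other side's 46.452 N, so that mass slides down and the 7.9 kg mass slides up. Taking that direction as positive, Newton's second law for the whole system gives 88.736 − 46.452 = (7.9 + 13.4) a, so a = 42.284 / 21.3 = 1.9852 m/s².
For the 7.9 kg mass (up-slope positive): T − 46.452 = 7.9 × 1.9852, so T = 62.135 N.

62.135 N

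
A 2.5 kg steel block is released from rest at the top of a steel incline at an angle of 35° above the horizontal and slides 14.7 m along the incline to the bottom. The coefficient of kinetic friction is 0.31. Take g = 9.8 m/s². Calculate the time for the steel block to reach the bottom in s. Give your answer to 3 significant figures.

The weight component along the incline is mg sin 35° = 14.053 N and the normal force is N = mg cos 35° = 20.069 N.
Friction up the slope is f = μN = 0.31 × 20.069 = 6.221 N, so the net downslope force is 14.053 − 6.221 = 7.832 N and a = 7.832 / 2.5 = 3.1328 m/s².
Starting from rest, L = ½at², so t = √(2L/a) = √(2 × 14.7 / 3.1328) = 3.0634 s.

3.06 s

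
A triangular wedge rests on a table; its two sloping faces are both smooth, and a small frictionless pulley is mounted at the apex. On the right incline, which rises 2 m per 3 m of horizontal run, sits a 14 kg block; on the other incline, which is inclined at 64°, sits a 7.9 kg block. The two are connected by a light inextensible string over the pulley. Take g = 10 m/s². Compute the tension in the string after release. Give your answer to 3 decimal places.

Resolve each weight along its own incline: the 14 kg mass has component 14 × 10 × sin 33.69° = 77.658 N down its slope, and the 7.9 kg mass has 7.9 × 10 × sin 64° = 71.005 N down its slope.
The 14 kg side's 77.658 N exceeds the other side's 71.005 N, so that mass slides down and the 7.9 kg mass slides up. Taking that direction as positive, Newton's second law for the whole system gives 77.658 − 71.005 = (14 + 7.9) a, so a = 6.653 / 21.9 = 0.3038 m/s².
For the 7.9 kg mass (up-slope positive): T − 71.005 = 7.9 × 0.3038, so T = 73.405 N.

73.405 N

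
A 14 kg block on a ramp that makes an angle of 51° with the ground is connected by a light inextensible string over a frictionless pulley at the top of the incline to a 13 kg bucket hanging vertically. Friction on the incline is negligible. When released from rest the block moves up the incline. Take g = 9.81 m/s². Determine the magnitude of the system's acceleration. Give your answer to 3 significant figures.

0.770 m/s²

For the block on the incline: the weight component along the slope is m₁g sin 51° = 14 × 9.81 × 0.7771 = 106.727 N and the normal force is N = m₁g cos 51° = 86.431 N.
Newton's second law for the block (up-slope positive): T − 106.727 = 14 a. For the hanging bucket (downward positive): 13 × 9.81 − T = 13 a.
Adding the two equations eliminates T: 20.803 = 27 a, so a = 0.7705 m/s².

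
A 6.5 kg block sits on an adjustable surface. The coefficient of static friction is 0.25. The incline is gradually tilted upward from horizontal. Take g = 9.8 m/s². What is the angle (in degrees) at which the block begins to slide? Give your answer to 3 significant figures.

At the threshold of sliding, static friction is at its maximum μ_s N and exactly balances the weight component along the incline: mg sin θ = μ_s mg cos θ.
Hence tan θ = μ_s = 0.25, so θ = arctan(0.25) = 14.0362°.

14.0°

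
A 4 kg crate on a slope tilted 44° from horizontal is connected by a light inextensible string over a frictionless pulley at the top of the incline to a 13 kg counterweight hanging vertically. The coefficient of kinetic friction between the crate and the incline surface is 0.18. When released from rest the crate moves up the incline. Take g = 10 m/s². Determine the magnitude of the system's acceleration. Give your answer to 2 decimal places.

5.71 m/s²

For the crate on the incline: the weight component along the slope is m₁g sin 44° = 4 × 10 × 0.6947 = 27.788 N and the normal force is N = m₁g cos 44° = 28.774 N.
Kinetic friction opposes the crate's motion up the incline: f = μN = 0.18 × 28.774 = 5.179 N acting down the slope.
Newton's second law for the crate (up-slope positive): T − 27.788 − 5.179 = 4 a. For the hanging counterweight (downward positive): 13 × 10 − T = 13 a.
Adding the two equations eliminates T: 97.033 = 17 a, so a = 5.7078 m/s².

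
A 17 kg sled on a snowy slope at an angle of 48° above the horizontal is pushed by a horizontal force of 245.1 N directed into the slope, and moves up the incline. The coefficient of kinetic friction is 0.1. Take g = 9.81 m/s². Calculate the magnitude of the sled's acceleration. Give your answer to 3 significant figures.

The horizontal push has components F cos 48° = 245.1 × 0.6691 = 163.996 N up the incline and F sin 48° = 245.1 × 0.7431 = 182.134 N pressing into the surface.
The normal force is therefore N = mg cos 48° + F sin 48° = 111.586 + 182.134 = 293.720 N, and kinetic friction down the slope is μN = 0.1 × 293.720 = 29.372 N.
Along the incline: F cos 48° − mg sin 48° − μN = ma, so 163.996 − 123.927 − 29.372 = 17 a, giving a = 0.6292 m/s².

0.629 m/s²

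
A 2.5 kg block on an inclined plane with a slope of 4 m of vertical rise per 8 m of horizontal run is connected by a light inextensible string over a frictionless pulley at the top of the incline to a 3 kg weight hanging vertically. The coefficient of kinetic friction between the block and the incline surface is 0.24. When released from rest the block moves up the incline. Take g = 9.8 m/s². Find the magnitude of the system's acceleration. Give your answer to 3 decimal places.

For the block on the incline: the weight component along the slope is m₁g sin 26.57° = 2.5 × 9.8 × 0.4472 = 10.956 N and the normal force is N = m₁g cos 26.57° = 21.913 N.
Kinetic friction opposes the block's motion up the incline: f = μN = 0.24 × 21.913 = 5.259 N acting down the slope.
Newton's second law for the block (up-slope positive): T − 10.956 − 5.259 = 2.5 a. For the hanging weight (downward positive): 3 × 9.8 − T = 3 a.
Adding the two equations eliminates T: 13.185 = 5.5 a, so a = 2.3973 m/s².

2.397 m/s²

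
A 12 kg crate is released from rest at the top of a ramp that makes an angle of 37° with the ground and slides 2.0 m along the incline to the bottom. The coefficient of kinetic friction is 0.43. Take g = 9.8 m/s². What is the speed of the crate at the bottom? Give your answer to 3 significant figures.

The weight component along the incline is mg sin 37° = 70.773 N and the normal force is N = mg cos 37° = 93.920 N.
Friction up the slope is f = μN = 0.43 × 93.920 = 40.386 N, so the net downslope force is 70.773 − 40.386 = 30.387 N and a = 30.387 / 12 = 2.5322 m/s².
Starting from rest over a distance of 2.0 m, v² = 2aL = 2 × 2.5322 × 2.0 = 10.1288, so v = 3.1826 m/s.

3.18 m/s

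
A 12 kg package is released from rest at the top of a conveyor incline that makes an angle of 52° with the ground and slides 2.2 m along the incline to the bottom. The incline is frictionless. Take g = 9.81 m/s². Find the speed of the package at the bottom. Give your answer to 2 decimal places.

5.83 m/s

The weight component along the incline is mg sin 52° = 92.765 N and the normal force is N = mg cos 52° = 72.476 N.
With no friction, a = g sin 52° = 7.7304 m/s².
Starting from rest over a distance of 2.2 m, v² = 2aL = 2 × 7.7304 × 2.2 = 34.0138, so v = 5.8321 m/s.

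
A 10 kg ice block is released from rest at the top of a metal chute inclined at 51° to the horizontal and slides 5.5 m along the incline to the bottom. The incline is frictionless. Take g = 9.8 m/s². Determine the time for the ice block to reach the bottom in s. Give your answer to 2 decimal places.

1.20 s

The weight component along the incline is mg sin 51° = 76.160 N and the normal force is N = mg cos 51° = 61.673 N.
With no friction, a = g sin 51° = 7.6160 m/s².
Starting from rest, L = ½at², so t = √(2L/a) = √(2 × 5.5 / 7.6160) = 1.2018 s.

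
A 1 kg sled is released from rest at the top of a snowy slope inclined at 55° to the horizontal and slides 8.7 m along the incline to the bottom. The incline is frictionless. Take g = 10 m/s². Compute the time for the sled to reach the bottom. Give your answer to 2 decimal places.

The weight component along the incline is mg sin 55° = 8.192 N and the normal force is N = mg cos 55° = 5.736 N.
With no friction, a = g sin 55° = 8.1915 m/s².
Starting from rest, L = ½at², so t = √(2L/a) = √(2 × 8.7 / 8.1915) = 1.4574 s.

1.46 s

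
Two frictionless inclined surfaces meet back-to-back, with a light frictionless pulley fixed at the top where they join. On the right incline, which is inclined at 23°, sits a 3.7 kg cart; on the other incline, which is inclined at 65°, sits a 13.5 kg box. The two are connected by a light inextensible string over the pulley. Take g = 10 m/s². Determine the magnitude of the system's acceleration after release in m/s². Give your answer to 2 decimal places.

6.27 m/s²

Resolve each weight along its own incline: the 3.7 kg mass has component 3.7 × 10 × sin 23° = 14.457 N down its slope, and the 13.5 kg mass has 13.5 × 10 × sin 65° = 122.352 N down its slope.
The 13.5 kg side's 122.352 N exceeds the other side's 14.457 N, so that mass slides down and the 3.7 kg mass slides up. Taking that direction as positive, Newton's second law for the whole system gives 122.352 − 14.457 = (3.7 + 13.5) a, so a = 107.895 / 17.2 = 6.2730 m/s².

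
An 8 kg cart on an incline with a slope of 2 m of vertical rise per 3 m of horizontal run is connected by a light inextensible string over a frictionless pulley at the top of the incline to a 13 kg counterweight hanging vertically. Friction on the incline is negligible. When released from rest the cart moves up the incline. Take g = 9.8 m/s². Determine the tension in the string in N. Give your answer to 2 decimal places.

75.45 N

For the cart on the incline: the weight component along the slope is m₁g sin 33.69° = 8 × 9.8 × 0.5547 = 43.488 N and the normal force is N = m₁g cos 33.69° = 65.233 N.
Newton's second law for the cart (up-slope positive): T − 43.488 = 8 a. For the hanging counterweight (downward positive): 13 × 9.8 − T = 13 a.
Adding the two equations eliminates T: 83.912 = 21 a, so a = 3.9958 m/s².
Then from the hanging counterweight's equation, T = 13 × (9.8 − 3.9958) = 75.455 N.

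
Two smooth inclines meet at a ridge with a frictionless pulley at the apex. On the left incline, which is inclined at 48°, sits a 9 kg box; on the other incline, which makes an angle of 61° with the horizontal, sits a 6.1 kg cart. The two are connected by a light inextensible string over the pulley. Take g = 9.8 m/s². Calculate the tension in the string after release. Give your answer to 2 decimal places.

57.64 N

Resolve each weight along its own incline: the 9 kg mass has component 9 × 9.8 × sin 48° = 65.545 N down its slope, and the 6.1 kg mass has 6.1 × 9.8 × sin 61° = 52.285 N down its slope.
The 9 kg side's 65.545 N exceeds the other side's 52.285 N, so that mass slides down and the 6.1 kg mass slides up. Taking that direction as positive, Newton's second law for the whole system gives 65.545 − 52.285 = (9 + 6.1) a, so a = 13.260 / 15.1 = 0.8781 m/s².
For the 6.1 kg mass (up-slope positive): T − 52.285 = 6.1 × 0.8781, so T = 57.641 N.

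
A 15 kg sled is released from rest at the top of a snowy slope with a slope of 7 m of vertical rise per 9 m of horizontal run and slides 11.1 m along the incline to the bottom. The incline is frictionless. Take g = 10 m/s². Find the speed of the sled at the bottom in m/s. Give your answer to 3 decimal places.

The weight component along the incline is mg sin 37.87° = 92.091 N and the normal force is N = mg cos 37.87° = 118.403 N.
With no friction, a = g sin 37.87° = 6.1394 m/s².
Starting from rest over a distance of 11.1 m, v² = 2aL = 2 × 6.1394 × 11.1 = 136.2947, so v = 11.6745 m/s.

11.675 m/s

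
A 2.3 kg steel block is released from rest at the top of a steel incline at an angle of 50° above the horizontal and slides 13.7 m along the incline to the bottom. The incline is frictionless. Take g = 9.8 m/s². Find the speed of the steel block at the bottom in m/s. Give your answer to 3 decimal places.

14.342 m/s

The weight component along the incline is mg sin 50° = 17.267 N and the normal force is N = mg cos 50° = 14.488 N.
With no friction, a = g sin 50° = 7.5072 m/s².
Starting from rest over a distance of 13.7 m, v² = 2aL = 2 × 7.5072 × 13.7 = 205.6973, so v = 14.3422 m/s.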